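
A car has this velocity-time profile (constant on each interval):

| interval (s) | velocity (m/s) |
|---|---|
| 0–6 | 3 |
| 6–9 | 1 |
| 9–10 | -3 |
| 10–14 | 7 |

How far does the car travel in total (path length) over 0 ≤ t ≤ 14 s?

Total distance travelled is ∫|v| dt — sum the magnitudes of each area piece.
0–6 s: |3| × 6 = 18 m
6–9 s: |1| × 3 = 3 m
9–10 s: |-3| × 1 = 3 m
10–14 s: |7| × 4 = 28 m
Total distance = 52 m

52 m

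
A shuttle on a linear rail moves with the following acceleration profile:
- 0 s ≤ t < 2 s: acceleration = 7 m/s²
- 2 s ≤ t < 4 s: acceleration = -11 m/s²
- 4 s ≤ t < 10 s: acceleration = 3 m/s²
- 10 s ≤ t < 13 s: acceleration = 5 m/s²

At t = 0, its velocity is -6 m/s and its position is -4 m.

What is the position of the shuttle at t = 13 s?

On each constant-a segment, Δv = aΔt and Δx = v₀Δt + ½aΔt²; chain segment to segment.
0–2 s: v starts -6 m/s; Δx = -6·2 + ½·7·2² = 2 m; v ends 8 m/s.
2–4 s: v starts 8 m/s; Δx = 8·2 + ½·-11·2² = -6 m; v ends -14 m/s.
4–10 s: v starts -14 m/s; Δx = -14·6 + ½·3·6² = -30 m; v ends 4 m/s.
10–13 s: v starts 4 m/s; Δx = 4·3 + ½·5·3² = 34.5 m; v ends 19 m/s.
x(13) = -4 + Σ Δx = -3.5 m.

-3.5 m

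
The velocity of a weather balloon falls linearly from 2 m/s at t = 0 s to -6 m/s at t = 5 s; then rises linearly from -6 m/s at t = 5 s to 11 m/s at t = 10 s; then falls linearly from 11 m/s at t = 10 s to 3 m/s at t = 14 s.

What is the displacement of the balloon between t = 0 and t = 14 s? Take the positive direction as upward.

30.5 m

Displacement is the signed area under the v-t curve.
0–5 s: ½(2 + -6)(5) = -10 m
5–10 s: ½(-6 + 11)(5) = 12.5 m
10–14 s: ½(11 + 3)(4) = 28 m
Net displacement = 30.5 m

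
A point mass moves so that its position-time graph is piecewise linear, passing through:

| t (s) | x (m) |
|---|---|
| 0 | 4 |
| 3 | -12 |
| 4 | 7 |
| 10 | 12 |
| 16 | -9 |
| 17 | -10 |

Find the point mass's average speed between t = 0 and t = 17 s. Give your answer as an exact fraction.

Average speed = (total path length)/(elapsed time); on a piecewise-linear x-t graph the path length is Σ|Δx|.
0–3 s: |Δx| = |-12 − 4| = 16 m
3–4 s: |Δx| = |7 − -12| = 19 m
4–10 s: |Δx| = |12 − 7| = 5 m
10–16 s: |Δx| = |-9 − 12| = 21 m
16–17 s: |Δx| = |-10 − -9| = 1 m
Total path = 62 m; average speed = 62/17 = 62/17 m/s.

62/17 m/s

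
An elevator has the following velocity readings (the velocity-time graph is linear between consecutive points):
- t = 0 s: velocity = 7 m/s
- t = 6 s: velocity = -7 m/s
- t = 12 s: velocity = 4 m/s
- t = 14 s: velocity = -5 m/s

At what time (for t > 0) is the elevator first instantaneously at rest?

t = 3 s

v changes sign on 0–6 s (from 7 to -7); the graph is linear there, so v = 0 at t = 0 + (-7)·(6 − 0)/(-7 − 7) = 3 s.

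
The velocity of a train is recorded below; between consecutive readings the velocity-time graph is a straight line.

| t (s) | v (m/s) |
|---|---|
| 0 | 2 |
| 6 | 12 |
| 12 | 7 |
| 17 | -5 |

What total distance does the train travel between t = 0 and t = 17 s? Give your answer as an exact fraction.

1373/12 m

Distance (not displacement) is the total path length: add the absolute areas under v-t.
0–6 s: |½(2 + 12)(6)| = 42 m
6–12 s: |½(12 + 7)(6)| = 57 m
12–17 s: v = 0 at t = 179/12 s; triangle areas 245/24 + 125/24 = 185/12 m
Total distance = 1373/12 m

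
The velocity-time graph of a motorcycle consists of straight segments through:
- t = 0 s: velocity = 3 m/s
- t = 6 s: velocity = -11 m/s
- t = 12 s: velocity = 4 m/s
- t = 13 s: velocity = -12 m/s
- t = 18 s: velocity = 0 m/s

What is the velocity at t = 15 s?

-7.2 m/s

On 13–18 s the graph is linear from -12 to 0 m/s: v(15) = -12 + (0 − -12)·(15 − 13)/(18 − 13) = -7.2 m/s.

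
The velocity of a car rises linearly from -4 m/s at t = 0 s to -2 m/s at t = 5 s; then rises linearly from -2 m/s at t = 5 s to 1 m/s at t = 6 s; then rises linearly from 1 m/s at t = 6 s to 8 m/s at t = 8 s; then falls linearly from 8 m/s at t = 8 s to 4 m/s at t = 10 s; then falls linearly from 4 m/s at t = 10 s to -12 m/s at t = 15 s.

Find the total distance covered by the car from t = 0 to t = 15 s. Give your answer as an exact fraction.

371/6 m

Total distance travelled is ∫|v| dt — sum the magnitudes of each area piece.
0–5 s: |½(-4 + -2)(5)| = 15 m
5–6 s: v = 0 at t = 17/3 s; triangle areas 2/3 + 1/6 = 5/6 m
6–8 s: |½(1 + 8)(2)| = 9 m
8–10 s: |½(8 + 4)(2)| = 12 m
10–15 s: v = 0 at t = 11.25 s; triangle areas 2.5 + 22.5 = 25 m
Total distance = 371/6 m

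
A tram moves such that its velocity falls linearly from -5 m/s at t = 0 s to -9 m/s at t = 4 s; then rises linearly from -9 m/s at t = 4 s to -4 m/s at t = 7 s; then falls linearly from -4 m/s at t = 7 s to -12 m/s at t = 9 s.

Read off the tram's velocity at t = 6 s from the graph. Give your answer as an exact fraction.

On 4–7 s the graph is linear from -9 to -4 m/s: v(6) = -9 + (-4 − -9)·(6 − 4)/(7 − 4) = -17/3 m/s.

-17/3 m/s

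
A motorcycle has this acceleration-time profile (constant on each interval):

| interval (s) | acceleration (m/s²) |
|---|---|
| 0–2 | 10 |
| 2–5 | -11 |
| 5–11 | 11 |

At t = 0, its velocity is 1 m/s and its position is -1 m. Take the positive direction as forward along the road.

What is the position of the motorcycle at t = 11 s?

On each constant-a segment, Δv = aΔt and Δx = v₀Δt + ½aΔt²; chain segment to segment.
0–2 s: v starts 1 m/s; Δx = 1·2 + ½·10·2² = 22 m; v ends 21 m/s.
2–5 s: v starts 21 m/s; Δx = 21·3 + ½·-11·3² = 13.5 m; v ends -12 m/s.
5–11 s: v starts -12 m/s; Δx = -12·6 + ½·11·6² = 126 m; v ends 54 m/s.
x(11) = -1 + Σ Δx = 160.5 m.

160.5 m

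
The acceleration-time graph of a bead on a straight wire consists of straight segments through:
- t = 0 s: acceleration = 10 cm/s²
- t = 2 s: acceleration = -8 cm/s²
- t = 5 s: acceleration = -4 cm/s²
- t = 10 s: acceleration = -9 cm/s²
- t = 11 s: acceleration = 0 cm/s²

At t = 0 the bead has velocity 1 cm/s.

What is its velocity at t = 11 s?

-52 cm/s

Δv equals the area under the a-t graph; then v = v₀ + Δv.
0–2 s: ½(10 + -8)(2) = 2 cm/s
2–5 s: ½(-8 + -4)(3) = -18 cm/s
5–10 s: ½(-4 + -9)(5) = -32.5 cm/s
10–11 s: ½(-9 + 0)(1) = -4.5 cm/s
Δv = -53 cm/s, so v(11) = 1 + (-53) = -52 cm/s.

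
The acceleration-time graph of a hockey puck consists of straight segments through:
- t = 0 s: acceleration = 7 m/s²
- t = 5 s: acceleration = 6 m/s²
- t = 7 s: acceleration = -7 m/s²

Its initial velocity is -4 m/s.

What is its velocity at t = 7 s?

27.5 m/s

Δv equals the area under the a-t graph; then v = v₀ + Δv.
0–5 s: ½(7 + 6)(5) = 32.5 m/s
5–7 s: ½(6 + -7)(2) = -1 m/s
Δv = 31.5 m/s, so v(7) = -4 + (31.5) = 27.5 m/s.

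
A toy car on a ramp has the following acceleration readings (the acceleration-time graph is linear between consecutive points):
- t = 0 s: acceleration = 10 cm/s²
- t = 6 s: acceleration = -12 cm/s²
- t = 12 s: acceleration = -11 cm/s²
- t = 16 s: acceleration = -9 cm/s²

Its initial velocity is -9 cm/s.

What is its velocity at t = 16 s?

-124 cm/s

Δv equals the area under the a-t graph; then v = v₀ + Δv.
0–6 s: ½(10 + -12)(6) = -6 cm/s
6–12 s: ½(-12 + -11)(6) = -69 cm/s
12–16 s: ½(-11 + -9)(4) = -40 cm/s
Δv = -115 cm/s, so v(16) = -9 + (-115) = -124 cm/s.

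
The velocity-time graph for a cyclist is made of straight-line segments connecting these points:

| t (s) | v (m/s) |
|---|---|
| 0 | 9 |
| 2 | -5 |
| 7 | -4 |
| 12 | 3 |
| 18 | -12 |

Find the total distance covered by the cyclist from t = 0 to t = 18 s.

Distance (not displacement) is the total path length: add the absolute areas under v-t.
0–2 s: v = 0 at t = 9/7 s; triangle areas 81/14 + 25/14 = 53/7 m
2–7 s: |½(-5 + -4)(5)| = 22.5 m
7–12 s: v = 0 at t = 69/7 s; triangle areas 40/7 + 45/14 = 125/14 m
12–18 s: v = 0 at t = 13.2 s; triangle areas 1.8 + 28.8 = 30.6 m
Total distance = 69.6 m

69.6 m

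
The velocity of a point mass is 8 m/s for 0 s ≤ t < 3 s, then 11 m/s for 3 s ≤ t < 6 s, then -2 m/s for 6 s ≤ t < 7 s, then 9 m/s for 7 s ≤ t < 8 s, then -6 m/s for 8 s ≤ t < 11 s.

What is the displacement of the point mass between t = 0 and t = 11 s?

46 m

Net displacement equals the area under the velocity-time graph (areas below the axis count negative).
0–3 s: 8 × 3 = 24 m
3–6 s: 11 × 3 = 33 m
6–7 s: -2 × 1 = -2 m
7–8 s: 9 × 1 = 9 m
8–11 s: -6 × 3 = -18 m
Net displacement = 46 m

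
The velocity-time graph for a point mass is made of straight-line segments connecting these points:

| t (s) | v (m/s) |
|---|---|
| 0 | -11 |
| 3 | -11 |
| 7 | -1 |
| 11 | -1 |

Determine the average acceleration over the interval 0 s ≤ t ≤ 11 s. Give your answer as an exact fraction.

Average acceleration = Δv/Δt = (-1 − -11)/(11 − 0) = 10/11 m/s².

10/11 m/s²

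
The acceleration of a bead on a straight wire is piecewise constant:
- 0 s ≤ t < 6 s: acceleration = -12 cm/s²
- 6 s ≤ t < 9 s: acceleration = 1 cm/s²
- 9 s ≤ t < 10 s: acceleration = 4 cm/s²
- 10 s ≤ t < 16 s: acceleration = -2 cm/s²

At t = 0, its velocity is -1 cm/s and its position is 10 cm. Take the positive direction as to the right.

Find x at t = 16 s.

-926.5 cm

On each constant-a segment, Δv = aΔt and Δx = v₀Δt + ½aΔt²; chain segment to segment.
0–6 s: v starts -1 cm/s; Δx = -1·6 + ½·-12·6² = -222 cm; v ends -73 cm/s.
6–9 s: v starts -73 cm/s; Δx = -73·3 + ½·1·3² = -214.5 cm; v ends -70 cm/s.
9–10 s: v starts -70 cm/s; Δx = -70·1 + ½·4·1² = -68 cm; v ends -66 cm/s.
10–16 s: v starts -66 cm/s; Δx = -66·6 + ½·-2·6² = -432 cm; v ends -78 cm/s.
x(16) = 10 + Σ Δx = -926.5 cm.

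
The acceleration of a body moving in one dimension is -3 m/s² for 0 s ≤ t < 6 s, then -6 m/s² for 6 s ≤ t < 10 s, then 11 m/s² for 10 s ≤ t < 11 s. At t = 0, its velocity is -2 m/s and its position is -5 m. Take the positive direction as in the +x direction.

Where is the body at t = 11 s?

-237.5 m

On each constant-a segment, Δv = aΔt and Δx = v₀Δt + ½aΔt²; chain segment to segment.
0–6 s: v starts -2 m/s; Δx = -2·6 + ½·-3·6² = -66 m; v ends -20 m/s.
6–10 s: v starts -20 m/s; Δx = -20·4 + ½·-6·4² = -128 m; v ends -44 m/s.
10–11 s: v starts -44 m/s; Δx = -44·1 + ½·11·1² = -38.5 m; v ends -33 m/s.
x(11) = -5 + Σ Δx = -237.5 m.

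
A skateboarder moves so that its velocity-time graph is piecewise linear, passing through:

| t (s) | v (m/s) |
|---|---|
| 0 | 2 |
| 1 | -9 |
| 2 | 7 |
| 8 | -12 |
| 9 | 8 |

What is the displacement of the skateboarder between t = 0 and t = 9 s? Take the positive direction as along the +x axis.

Net displacement equals the area under the velocity-time graph (areas below the axis count negative).
0–1 s: ½(2 + -9)(1) = -3.5 m
1–2 s: ½(-9 + 7)(1) = -1 m
2–8 s: ½(7 + -12)(6) = -15 m
8–9 s: ½(-12 + 8)(1) = -2 m
Net displacement = -21.5 m

-21.5 m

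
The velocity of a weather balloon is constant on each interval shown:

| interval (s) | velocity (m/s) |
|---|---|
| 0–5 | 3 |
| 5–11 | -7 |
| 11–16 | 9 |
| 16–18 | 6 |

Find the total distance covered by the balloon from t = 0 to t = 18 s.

114 m

Distance (not displacement) is the total path length: add the absolute areas under v-t.
0–5 s: |3| × 5 = 15 m
5–11 s: |-7| × 6 = 42 m
11–16 s: |9| × 5 = 45 m
16–18 s: |6| × 2 = 12 m
Total distance = 114 m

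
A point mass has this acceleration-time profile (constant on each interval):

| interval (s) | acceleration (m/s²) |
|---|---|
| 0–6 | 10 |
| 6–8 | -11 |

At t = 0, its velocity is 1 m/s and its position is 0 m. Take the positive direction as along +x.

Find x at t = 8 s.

On each constant-a segment, Δv = aΔt and Δx = v₀Δt + ½aΔt²; chain segment to segment.
0–6 s: v starts 1 m/s; Δx = 1·6 + ½·10·6² = 186 m; v ends 61 m/s.
6–8 s: v starts 61 m/s; Δx = 61·2 + ½·-11·2² = 100 m; v ends 39 m/s.
x(8) = 0 + Σ Δx = 286 m.

286 m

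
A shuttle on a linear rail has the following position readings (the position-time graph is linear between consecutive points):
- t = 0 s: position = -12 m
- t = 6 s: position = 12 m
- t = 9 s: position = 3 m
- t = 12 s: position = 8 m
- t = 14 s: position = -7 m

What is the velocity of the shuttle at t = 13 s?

Velocity is the slope of the x-t graph on 12–14 s: (-7 − 8)/(14 − 12) = -7.5 m/s.

-7.5 m/s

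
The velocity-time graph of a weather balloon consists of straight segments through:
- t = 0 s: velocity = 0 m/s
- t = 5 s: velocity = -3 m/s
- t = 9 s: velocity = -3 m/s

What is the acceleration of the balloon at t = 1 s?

Acceleration is the slope of the v-t graph on 0–5 s: (-3 − 0)/(5 − 0) = -0.6 m/s².

-0.6 m/s²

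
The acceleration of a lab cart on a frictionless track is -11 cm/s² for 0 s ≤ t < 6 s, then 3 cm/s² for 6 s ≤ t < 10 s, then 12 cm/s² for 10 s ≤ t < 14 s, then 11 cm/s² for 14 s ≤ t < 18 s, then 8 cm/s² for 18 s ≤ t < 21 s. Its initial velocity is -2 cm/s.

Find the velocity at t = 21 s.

60 cm/s

Δv equals the area under the a-t graph; then v = v₀ + Δv.
0–6 s: -11 × 6 = -66 cm/s
6–10 s: 3 × 4 = 12 cm/s
10–14 s: 12 × 4 = 48 cm/s
14–18 s: 11 × 4 = 44 cm/s
18–21 s: 8 × 3 = 24 cm/s
Δv = 62 cm/s, so v(21) = -2 + (62) = 60 cm/s.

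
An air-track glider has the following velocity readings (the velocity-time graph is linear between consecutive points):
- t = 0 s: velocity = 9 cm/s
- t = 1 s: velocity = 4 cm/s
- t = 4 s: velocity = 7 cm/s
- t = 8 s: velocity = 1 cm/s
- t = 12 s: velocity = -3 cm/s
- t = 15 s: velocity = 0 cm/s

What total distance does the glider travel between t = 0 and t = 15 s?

Total distance travelled is ∫|v| dt — sum the magnitudes of each area piece.
0–1 s: |½(9 + 4)(1)| = 6.5 cm
1–4 s: |½(4 + 7)(3)| = 16.5 cm
4–8 s: |½(7 + 1)(4)| = 16 cm
8–12 s: v = 0 at t = 9 s; triangle areas 0.5 + 4.5 = 5 cm
12–15 s: |½(-3 + 0)(3)| = 4.5 cm
Total distance = 48.5 cm

48.5 cm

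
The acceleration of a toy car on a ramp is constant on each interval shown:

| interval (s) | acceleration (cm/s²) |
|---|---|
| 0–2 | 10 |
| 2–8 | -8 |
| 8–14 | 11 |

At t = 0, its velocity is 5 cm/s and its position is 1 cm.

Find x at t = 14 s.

On each constant-a segment, Δv = aΔt and Δx = v₀Δt + ½aΔt²; chain segment to segment.
0–2 s: v starts 5 cm/s; Δx = 5·2 + ½·10·2² = 30 cm; v ends 25 cm/s.
2–8 s: v starts 25 cm/s; Δx = 25·6 + ½·-8·6² = 6 cm; v ends -23 cm/s.
8–14 s: v starts -23 cm/s; Δx = -23·6 + ½·11·6² = 60 cm; v ends 43 cm/s.
x(14) = 1 + Σ Δx = 97 cm.

97 cm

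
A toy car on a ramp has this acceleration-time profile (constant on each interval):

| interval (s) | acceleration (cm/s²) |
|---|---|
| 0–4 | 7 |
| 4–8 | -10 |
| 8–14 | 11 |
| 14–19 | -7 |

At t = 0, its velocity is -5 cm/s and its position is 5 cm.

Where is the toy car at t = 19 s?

306.5 cm

On each constant-a segment, Δv = aΔt and Δx = v₀Δt + ½aΔt²; chain segment to segment.
0–4 s: v starts -5 cm/s; Δx = -5·4 + ½·7·4² = 36 cm; v ends 23 cm/s.
4–8 s: v starts 23 cm/s; Δx = 23·4 + ½·-10·4² = 12 cm; v ends -17 cm/s.
8–14 s: v starts -17 cm/s; Δx = -17·6 + ½·11·6² = 96 cm; v ends 49 cm/s.
14–19 s: v starts 49 cm/s; Δx = 49·5 + ½·-7·5² = 157.5 cm; v ends 14 cm/s.
x(19) = 5 + Σ Δx = 306.5 cm.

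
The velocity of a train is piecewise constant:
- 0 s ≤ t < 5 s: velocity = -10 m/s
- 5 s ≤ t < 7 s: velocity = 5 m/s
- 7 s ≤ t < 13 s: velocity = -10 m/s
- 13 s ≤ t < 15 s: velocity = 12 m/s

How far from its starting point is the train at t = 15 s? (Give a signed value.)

Net displacement equals the area under the velocity-time graph (areas below the axis count negative).
0–5 s: -10 × 5 = -50 m
5–7 s: 5 × 2 = 10 m
7–13 s: -10 × 6 = -60 m
13–15 s: 12 × 2 = 24 m
Net displacement = -76 m

-76 m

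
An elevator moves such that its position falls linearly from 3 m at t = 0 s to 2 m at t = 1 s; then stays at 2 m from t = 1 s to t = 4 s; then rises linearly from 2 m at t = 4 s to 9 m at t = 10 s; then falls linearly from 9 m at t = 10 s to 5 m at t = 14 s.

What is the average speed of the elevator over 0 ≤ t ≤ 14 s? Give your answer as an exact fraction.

6/7 m/s

Average speed = (total path length)/(elapsed time); on a piecewise-linear x-t graph the path length is Σ|Δx|.
0–1 s: |Δx| = |2 − 3| = 1 m
1–4 s: |Δx| = |2 − 2| = 0 m
4–10 s: |Δx| = |9 − 2| = 7 m
10–14 s: |Δx| = |5 − 9| = 4 m
Total path = 12 m; average speed = 12/14 = 6/7 m/s.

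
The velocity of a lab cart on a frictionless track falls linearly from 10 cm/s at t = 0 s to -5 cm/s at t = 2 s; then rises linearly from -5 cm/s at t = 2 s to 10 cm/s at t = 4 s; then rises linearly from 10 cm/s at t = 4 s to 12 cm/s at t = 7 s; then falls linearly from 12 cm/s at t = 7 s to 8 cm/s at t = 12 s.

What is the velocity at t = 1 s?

2.5 cm/s

On 0–2 s the graph is linear from 10 to -5 cm/s: v(1) = 10 + (-5 − 10)·(1 − 0)/(2 − 0) = 2.5 cm/s.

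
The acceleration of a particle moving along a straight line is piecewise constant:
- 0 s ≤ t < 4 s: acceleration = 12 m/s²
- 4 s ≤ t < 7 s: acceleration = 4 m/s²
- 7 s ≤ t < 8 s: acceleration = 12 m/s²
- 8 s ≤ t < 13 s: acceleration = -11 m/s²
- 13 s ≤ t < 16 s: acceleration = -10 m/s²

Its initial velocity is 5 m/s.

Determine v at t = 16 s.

-8 m/s

Δv equals the area under the a-t graph; then v = v₀ + Δv.
0–4 s: 12 × 4 = 48 m/s
4–7 s: 4 × 3 = 12 m/s
7–8 s: 12 × 1 = 12 m/s
8–13 s: -11 × 5 = -55 m/s
13–16 s: -10 × 3 = -30 m/s
Δv = -13 m/s, so v(16) = 5 + (-13) = -8 m/s.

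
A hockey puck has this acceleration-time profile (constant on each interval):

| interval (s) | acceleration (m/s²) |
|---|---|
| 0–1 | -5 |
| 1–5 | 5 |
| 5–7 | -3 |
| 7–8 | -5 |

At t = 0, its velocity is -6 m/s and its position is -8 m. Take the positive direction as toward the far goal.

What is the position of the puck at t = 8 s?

-8 m

On each constant-a segment, Δv = aΔt and Δx = v₀Δt + ½aΔt²; chain segment to segment.
0–1 s: v starts -6 m/s; Δx = -6·1 + ½·-5·1² = -8.5 m; v ends -11 m/s.
1–5 s: v starts -11 m/s; Δx = -11·4 + ½·5·4² = -4 m; v ends 9 m/s.
5–7 s: v starts 9 m/s; Δx = 9·2 + ½·-3·2² = 12 m; v ends 3 m/s.
7–8 s: v starts 3 m/s; Δx = 3·1 + ½·-5·1² = 0.5 m; v ends -2 m/s.
x(8) = -8 + Σ Δx = -8 m.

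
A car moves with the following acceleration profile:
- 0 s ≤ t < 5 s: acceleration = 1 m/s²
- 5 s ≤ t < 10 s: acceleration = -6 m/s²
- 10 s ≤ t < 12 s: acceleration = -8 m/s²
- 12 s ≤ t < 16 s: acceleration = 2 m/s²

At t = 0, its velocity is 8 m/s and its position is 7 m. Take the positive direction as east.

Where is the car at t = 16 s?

-116.5 m

On each constant-a segment, Δv = aΔt and Δx = v₀Δt + ½aΔt²; chain segment to segment.
0–5 s: v starts 8 m/s; Δx = 8·5 + ½·1·5² = 52.5 m; v ends 13 m/s.
5–10 s: v starts 13 m/s; Δx = 13·5 + ½·-6·5² = -10 m; v ends -17 m/s.
10–12 s: v starts -17 m/s; Δx = -17·2 + ½·-8·2² = -50 m; v ends -33 m/s.
12–16 s: v starts -33 m/s; Δx = -33·4 + ½·2·4² = -116 m; v ends -25 m/s.
x(16) = 7 + Σ Δx = -116.5 m.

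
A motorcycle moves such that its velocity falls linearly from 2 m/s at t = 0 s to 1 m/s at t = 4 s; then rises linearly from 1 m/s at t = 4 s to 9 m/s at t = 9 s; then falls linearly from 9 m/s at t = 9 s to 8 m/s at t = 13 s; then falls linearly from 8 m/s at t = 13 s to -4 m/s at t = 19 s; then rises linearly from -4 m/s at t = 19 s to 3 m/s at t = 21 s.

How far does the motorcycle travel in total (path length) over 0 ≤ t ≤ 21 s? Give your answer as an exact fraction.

620/7 m

Distance (not displacement) is the total path length: add the absolute areas under v-t.
0–4 s: |½(2 + 1)(4)| = 6 m
4–9 s: |½(1 + 9)(5)| = 25 m
9–13 s: |½(9 + 8)(4)| = 34 m
13–19 s: v = 0 at t = 17 s; triangle areas 16 + 4 = 20 m
19–21 s: v = 0 at t = 141/7 s; triangle areas 16/7 + 9/7 = 25/7 m
Total distance = 620/7 m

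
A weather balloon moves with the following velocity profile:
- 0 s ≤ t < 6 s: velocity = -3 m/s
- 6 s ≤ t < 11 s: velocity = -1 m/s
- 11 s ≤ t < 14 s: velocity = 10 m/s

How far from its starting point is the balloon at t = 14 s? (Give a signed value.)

Net displacement equals the area under the velocity-time graph (areas below the axis count negative).
0–6 s: -3 × 6 = -18 m
6–11 s: -1 × 5 = -5 m
11–14 s: 10 × 3 = 30 m
Net displacement = 7 m

7 m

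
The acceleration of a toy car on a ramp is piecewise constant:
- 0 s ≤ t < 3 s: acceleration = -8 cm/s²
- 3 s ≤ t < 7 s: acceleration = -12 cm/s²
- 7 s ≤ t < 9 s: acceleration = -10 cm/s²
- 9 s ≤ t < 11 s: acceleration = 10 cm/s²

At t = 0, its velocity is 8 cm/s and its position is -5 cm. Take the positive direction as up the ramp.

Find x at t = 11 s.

-473 cm

On each constant-a segment, Δv = aΔt and Δx = v₀Δt + ½aΔt²; chain segment to segment.
0–3 s: v starts 8 cm/s; Δx = 8·3 + ½·-8·3² = -12 cm; v ends -16 cm/s.
3–7 s: v starts -16 cm/s; Δx = -16·4 + ½·-12·4² = -160 cm; v ends -64 cm/s.
7–9 s: v starts -64 cm/s; Δx = -64·2 + ½·-10·2² = -148 cm; v ends -84 cm/s.
9–11 s: v starts -84 cm/s; Δx = -84·2 + ½·10·2² = -148 cm; v ends -64 cm/s.
x(11) = -5 + Σ Δx = -473 cm.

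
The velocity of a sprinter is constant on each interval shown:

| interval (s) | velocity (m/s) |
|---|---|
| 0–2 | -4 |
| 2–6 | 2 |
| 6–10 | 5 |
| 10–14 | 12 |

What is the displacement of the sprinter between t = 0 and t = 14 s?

Net displacement equals the area under the velocity-time graph (areas below the axis count negative).
0–2 s: -4 × 2 = -8 m
2–6 s: 2 × 4 = 8 m
6–10 s: 5 × 4 = 20 m
10–14 s: 12 × 4 = 48 m
Net displacement = 68 m

68 m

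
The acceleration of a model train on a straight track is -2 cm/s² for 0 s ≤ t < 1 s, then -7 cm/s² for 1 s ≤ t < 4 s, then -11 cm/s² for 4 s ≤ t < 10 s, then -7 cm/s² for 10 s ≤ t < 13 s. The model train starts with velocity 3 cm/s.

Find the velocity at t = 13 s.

Δv equals the area under the a-t graph; then v = v₀ + Δv.
0–1 s: -2 × 1 = -2 cm/s
1–4 s: -7 × 3 = -21 cm/s
4–10 s: -11 × 6 = -66 cm/s
10–13 s: -7 × 3 = -21 cm/s
Δv = -110 cm/s, so v(13) = 3 + (-110) = -107 cm/s.

-107 cm/s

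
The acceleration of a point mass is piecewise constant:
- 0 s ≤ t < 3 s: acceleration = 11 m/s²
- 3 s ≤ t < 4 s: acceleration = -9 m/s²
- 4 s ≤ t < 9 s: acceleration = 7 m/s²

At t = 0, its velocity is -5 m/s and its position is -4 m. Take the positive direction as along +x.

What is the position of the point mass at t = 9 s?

236.5 m

On each constant-a segment, Δv = aΔt and Δx = v₀Δt + ½aΔt²; chain segment to segment.
0–3 s: v starts -5 m/s; Δx = -5·3 + ½·11·3² = 34.5 m; v ends 28 m/s.
3–4 s: v starts 28 m/s; Δx = 28·1 + ½·-9·1² = 23.5 m; v ends 19 m/s.
4–9 s: v starts 19 m/s; Δx = 19·5 + ½·7·5² = 182.5 m; v ends 54 m/s.
x(9) = -4 + Σ Δx = 236.5 m.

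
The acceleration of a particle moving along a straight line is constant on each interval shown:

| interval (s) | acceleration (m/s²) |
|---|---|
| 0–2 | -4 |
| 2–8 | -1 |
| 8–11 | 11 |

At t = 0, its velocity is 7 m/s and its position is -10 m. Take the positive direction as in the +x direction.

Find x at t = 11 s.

0.5 m

On each constant-a segment, Δv = aΔt and Δx = v₀Δt + ½aΔt²; chain segment to segment.
0–2 s: v starts 7 m/s; Δx = 7·2 + ½·-4·2² = 6 m; v ends -1 m/s.
2–8 s: v starts -1 m/s; Δx = -1·6 + ½·-1·6² = -24 m; v ends -7 m/s.
8–11 s: v starts -7 m/s; Δx = -7·3 + ½·11·3² = 28.5 m; v ends 26 m/s.
x(11) = -10 + Σ Δx = 0.5 m.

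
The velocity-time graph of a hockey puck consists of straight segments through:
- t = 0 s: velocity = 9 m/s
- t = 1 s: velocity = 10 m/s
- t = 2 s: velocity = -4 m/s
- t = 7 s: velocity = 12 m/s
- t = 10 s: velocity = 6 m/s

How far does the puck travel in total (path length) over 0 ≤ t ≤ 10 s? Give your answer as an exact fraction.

919/14 m

Distance (not displacement) is the total path length: add the absolute areas under v-t.
0–1 s: |½(9 + 10)(1)| = 9.5 m
1–2 s: v = 0 at t = 12/7 s; triangle areas 25/7 + 4/7 = 29/7 m
2–7 s: v = 0 at t = 3.25 s; triangle areas 2.5 + 22.5 = 25 m
7–10 s: |½(12 + 6)(3)| = 27 m
Total distance = 919/14 m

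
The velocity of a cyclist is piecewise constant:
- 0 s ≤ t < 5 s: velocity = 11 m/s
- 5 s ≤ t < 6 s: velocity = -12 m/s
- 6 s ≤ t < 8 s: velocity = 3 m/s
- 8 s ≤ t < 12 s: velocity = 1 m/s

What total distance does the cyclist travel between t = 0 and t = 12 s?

77 m

Total distance travelled is ∫|v| dt — sum the magnitudes of each area piece.
0–5 s: |11| × 5 = 55 m
5–6 s: |-12| × 1 = 12 m
6–8 s: |3| × 2 = 6 m
8–12 s: |1| × 4 = 4 m
Total distance = 77 m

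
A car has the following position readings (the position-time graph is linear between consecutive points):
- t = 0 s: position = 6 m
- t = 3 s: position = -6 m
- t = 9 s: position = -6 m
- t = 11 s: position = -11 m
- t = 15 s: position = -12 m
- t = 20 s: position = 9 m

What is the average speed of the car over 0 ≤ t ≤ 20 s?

Average speed = (total path length)/(elapsed time); on a piecewise-linear x-t graph the path length is Σ|Δx|.
0–3 s: |Δx| = |-6 − 6| = 12 m
3–9 s: |Δx| = |-6 − -6| = 0 m
9–11 s: |Δx| = |-11 − -6| = 5 m
11–15 s: |Δx| = |-12 − -11| = 1 m
15–20 s: |Δx| = |9 − -12| = 21 m
Total path = 39 m; average speed = 39/20 = 1.95 m/s.

1.95 m/s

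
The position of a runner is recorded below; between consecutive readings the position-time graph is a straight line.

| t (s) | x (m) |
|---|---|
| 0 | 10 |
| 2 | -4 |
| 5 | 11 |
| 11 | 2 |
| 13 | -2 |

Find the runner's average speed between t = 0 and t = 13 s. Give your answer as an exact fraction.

42/13 m/s

Average speed = (total path length)/(elapsed time); on a piecewise-linear x-t graph the path length is Σ|Δx|.
0–2 s: |Δx| = |-4 − 10| = 14 m
2–5 s: |Δx| = |11 − -4| = 15 m
5–11 s: |Δx| = |2 − 11| = 9 m
11–13 s: |Δx| = |-2 − 2| = 4 m
Total path = 42 m; average speed = 42/13 = 42/13 m/s.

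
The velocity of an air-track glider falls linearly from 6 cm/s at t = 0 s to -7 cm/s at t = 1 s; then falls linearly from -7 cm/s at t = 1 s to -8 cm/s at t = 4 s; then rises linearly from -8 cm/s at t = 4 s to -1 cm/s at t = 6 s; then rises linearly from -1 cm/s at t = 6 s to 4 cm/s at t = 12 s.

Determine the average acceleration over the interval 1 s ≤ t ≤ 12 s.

Average acceleration = Δv/Δt = (4 − -7)/(12 − 1) = 1 cm/s².

1 cm/s²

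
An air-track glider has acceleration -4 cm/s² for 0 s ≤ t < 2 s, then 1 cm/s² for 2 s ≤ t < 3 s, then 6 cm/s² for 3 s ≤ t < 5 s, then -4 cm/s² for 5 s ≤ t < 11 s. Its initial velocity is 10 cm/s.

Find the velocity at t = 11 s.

Δv equals the area under the a-t graph; then v = v₀ + Δv.
0–2 s: -4 × 2 = -8 cm/s
2–3 s: 1 × 1 = 1 cm/s
3–5 s: 6 × 2 = 12 cm/s
5–11 s: -4 × 6 = -24 cm/s
Δv = -19 cm/s, so v(11) = 10 + (-19) = -9 cm/s.

-9 cm/s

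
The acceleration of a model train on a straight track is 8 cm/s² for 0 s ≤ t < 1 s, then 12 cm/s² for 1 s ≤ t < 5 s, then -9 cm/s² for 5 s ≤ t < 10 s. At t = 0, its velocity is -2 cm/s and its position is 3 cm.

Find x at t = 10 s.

282.5 cm

On each constant-a segment, Δv = aΔt and Δx = v₀Δt + ½aΔt²; chain segment to segment.
0–1 s: v starts -2 cm/s; Δx = -2·1 + ½·8·1² = 2 cm; v ends 6 cm/s.
1–5 s: v starts 6 cm/s; Δx = 6·4 + ½·12·4² = 120 cm; v ends 54 cm/s.
5–10 s: v starts 54 cm/s; Δx = 54·5 + ½·-9·5² = 157.5 cm; v ends 9 cm/s.
x(10) = 3 + Σ Δx = 282.5 cm.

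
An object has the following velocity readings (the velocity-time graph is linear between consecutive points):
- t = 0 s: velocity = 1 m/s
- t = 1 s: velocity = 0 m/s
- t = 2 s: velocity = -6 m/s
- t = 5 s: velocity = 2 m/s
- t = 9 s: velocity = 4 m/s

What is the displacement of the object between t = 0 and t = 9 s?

3.5 m

Net displacement equals the area under the velocity-time graph (areas below the axis count negative).
0–1 s: ½(1 + 0)(1) = 0.5 m
1–2 s: ½(0 + -6)(1) = -3 m
2–5 s: ½(-6 + 2)(3) = -6 m
5–9 s: ½(2 + 4)(4) = 12 m
Net displacement = 3.5 m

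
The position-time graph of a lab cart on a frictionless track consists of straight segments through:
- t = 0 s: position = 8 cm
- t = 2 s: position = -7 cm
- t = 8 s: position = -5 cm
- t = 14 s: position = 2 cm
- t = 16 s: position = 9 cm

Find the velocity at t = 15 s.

Velocity is the slope of the x-t graph on 14–16 s: (9 − 2)/(16 − 14) = 3.5 cm/s.

3.5 cm/s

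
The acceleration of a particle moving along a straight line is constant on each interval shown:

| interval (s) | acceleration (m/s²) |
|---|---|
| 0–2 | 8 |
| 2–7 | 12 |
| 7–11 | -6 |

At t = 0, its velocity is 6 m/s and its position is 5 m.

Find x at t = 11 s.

573 m

On each constant-a segment, Δv = aΔt and Δx = v₀Δt + ½aΔt²; chain segment to segment.
0–2 s: v starts 6 m/s; Δx = 6·2 + ½·8·2² = 28 m; v ends 22 m/s.
2–7 s: v starts 22 m/s; Δx = 22·5 + ½·12·5² = 260 m; v ends 82 m/s.
7–11 s: v starts 82 m/s; Δx = 82·4 + ½·-6·4² = 280 m; v ends 58 m/s.
x(11) = 5 + Σ Δx = 573 m.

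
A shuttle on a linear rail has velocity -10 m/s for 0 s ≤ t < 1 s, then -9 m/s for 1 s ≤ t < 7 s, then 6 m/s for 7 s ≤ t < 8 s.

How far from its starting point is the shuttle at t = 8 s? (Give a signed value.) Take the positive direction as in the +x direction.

-58 m

Net displacement equals the area under the velocity-time graph (areas below the axis count negative).
0–1 s: -10 × 1 = -10 m
1–7 s: -9 × 6 = -54 m
7–8 s: 6 × 1 = 6 m
Net displacement = -58 m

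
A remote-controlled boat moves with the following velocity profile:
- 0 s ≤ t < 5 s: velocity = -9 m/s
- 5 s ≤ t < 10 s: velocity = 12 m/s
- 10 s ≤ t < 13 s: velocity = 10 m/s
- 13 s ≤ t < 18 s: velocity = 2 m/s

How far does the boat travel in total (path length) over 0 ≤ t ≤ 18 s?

145 m

Distance (not displacement) is the total path length: add the absolute areas under v-t.
0–5 s: |-9| × 5 = 45 m
5–10 s: |12| × 5 = 60 m
10–13 s: |10| × 3 = 30 m
13–18 s: |2| × 5 = 10 m
Total distance = 145 m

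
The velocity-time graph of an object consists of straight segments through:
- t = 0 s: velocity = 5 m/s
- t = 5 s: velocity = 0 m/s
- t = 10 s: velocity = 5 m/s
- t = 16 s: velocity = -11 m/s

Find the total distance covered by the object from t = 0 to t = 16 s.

Distance (not displacement) is the total path length: add the absolute areas under v-t.
0–5 s: |½(5 + 0)(5)| = 12.5 m
5–10 s: |½(0 + 5)(5)| = 12.5 m
10–16 s: v = 0 at t = 11.875 s; triangle areas 4.6875 + 22.6875 = 27.375 m
Total distance = 52.375 m

52.375 m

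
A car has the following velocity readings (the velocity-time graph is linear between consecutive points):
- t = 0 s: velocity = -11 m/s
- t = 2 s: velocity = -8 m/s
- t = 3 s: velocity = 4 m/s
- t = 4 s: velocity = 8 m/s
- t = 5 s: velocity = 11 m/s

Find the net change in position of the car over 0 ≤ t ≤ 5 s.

Net displacement equals the area under the velocity-time graph (areas below the axis count negative).
0–2 s: ½(-11 + -8)(2) = -19 m
2–3 s: ½(-8 + 4)(1) = -2 m
3–4 s: ½(4 + 8)(1) = 6 m
4–5 s: ½(8 + 11)(1) = 9.5 m
Net displacement = -5.5 m

-5.5 m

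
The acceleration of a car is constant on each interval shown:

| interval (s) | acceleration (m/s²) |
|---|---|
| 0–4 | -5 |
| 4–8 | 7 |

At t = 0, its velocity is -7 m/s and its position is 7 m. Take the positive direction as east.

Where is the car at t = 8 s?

-113 m

On each constant-a segment, Δv = aΔt and Δx = v₀Δt + ½aΔt²; chain segment to segment.
0–4 s: v starts -7 m/s; Δx = -7·4 + ½·-5·4² = -68 m; v ends -27 m/s.
4–8 s: v starts -27 m/s; Δx = -27·4 + ½·7·4² = -52 m; v ends 1 m/s.
x(8) = 7 + Σ Δx = -113 m.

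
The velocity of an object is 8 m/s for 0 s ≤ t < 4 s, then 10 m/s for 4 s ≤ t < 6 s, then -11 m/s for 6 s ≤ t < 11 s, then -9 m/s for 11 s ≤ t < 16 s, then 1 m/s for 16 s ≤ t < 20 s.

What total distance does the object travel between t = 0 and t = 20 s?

156 m

Distance (not displacement) is the total path length: add the absolute areas under v-t.
0–4 s: |8| × 4 = 32 m
4–6 s: |10| × 2 = 20 m
6–11 s: |-11| × 5 = 55 m
11–16 s: |-9| × 5 = 45 m
16–20 s: |1| × 4 = 4 m
Total distance = 156 m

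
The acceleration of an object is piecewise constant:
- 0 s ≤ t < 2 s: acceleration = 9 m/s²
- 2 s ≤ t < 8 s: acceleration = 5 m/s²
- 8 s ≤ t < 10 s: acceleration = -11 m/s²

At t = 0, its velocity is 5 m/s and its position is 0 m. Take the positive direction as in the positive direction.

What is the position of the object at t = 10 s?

On each constant-a segment, Δv = aΔt and Δx = v₀Δt + ½aΔt²; chain segment to segment.
0–2 s: v starts 5 m/s; Δx = 5·2 + ½·9·2² = 28 m; v ends 23 m/s.
2–8 s: v starts 23 m/s; Δx = 23·6 + ½·5·6² = 228 m; v ends 53 m/s.
8–10 s: v starts 53 m/s; Δx = 53·2 + ½·-11·2² = 84 m; v ends 31 m/s.
x(10) = 0 + Σ Δx = 340 m.

340 m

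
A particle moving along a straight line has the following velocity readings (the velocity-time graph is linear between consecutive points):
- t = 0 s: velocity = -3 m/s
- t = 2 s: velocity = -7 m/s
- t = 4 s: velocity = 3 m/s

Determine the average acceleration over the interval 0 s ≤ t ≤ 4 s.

Average acceleration = Δv/Δt = (3 − -3)/(4 − 0) = 1.5 m/s².

1.5 m/s²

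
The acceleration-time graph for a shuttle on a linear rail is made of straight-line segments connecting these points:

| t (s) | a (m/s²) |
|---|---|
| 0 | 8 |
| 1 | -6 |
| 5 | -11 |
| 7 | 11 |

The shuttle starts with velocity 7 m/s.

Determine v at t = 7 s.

Δv equals the area under the a-t graph; then v = v₀ + Δv.
0–1 s: ½(8 + -6)(1) = 1 m/s
1–5 s: ½(-6 + -11)(4) = -34 m/s
5–7 s: ½(-11 + 11)(2) = 0 m/s
Δv = -33 m/s, so v(7) = 7 + (-33) = -26 m/s.

-26 m/s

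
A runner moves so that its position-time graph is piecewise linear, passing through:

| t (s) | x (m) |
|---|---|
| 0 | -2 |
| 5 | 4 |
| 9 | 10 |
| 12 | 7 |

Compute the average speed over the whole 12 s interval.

1.25 m/s

Average speed = (total path length)/(elapsed time); on a piecewise-linear x-t graph the path length is Σ|Δx|.
0–5 s: |Δx| = |4 − -2| = 6 m
5–9 s: |Δx| = |10 − 4| = 6 m
9–12 s: |Δx| = |7 − 10| = 3 m
Total path = 15 m; average speed = 15/12 = 1.25 m/s.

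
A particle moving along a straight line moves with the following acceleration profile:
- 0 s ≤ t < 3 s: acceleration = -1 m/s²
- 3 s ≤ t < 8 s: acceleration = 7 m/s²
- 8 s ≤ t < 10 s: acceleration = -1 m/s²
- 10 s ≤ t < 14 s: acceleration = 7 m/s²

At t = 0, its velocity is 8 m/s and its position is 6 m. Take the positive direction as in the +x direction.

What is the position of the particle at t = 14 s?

On each constant-a segment, Δv = aΔt and Δx = v₀Δt + ½aΔt²; chain segment to segment.
0–3 s: v starts 8 m/s; Δx = 8·3 + ½·-1·3² = 19.5 m; v ends 5 m/s.
3–8 s: v starts 5 m/s; Δx = 5·5 + ½·7·5² = 112.5 m; v ends 40 m/s.
8–10 s: v starts 40 m/s; Δx = 40·2 + ½·-1·2² = 78 m; v ends 38 m/s.
10–14 s: v starts 38 m/s; Δx = 38·4 + ½·7·4² = 208 m; v ends 66 m/s.
x(14) = 6 + Σ Δx = 424 m.

424 m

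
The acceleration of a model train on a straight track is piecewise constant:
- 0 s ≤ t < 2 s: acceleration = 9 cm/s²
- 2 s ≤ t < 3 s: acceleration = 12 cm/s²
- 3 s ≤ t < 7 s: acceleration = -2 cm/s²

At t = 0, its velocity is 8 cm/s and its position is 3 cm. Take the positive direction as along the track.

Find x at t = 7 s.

205 cm

On each constant-a segment, Δv = aΔt and Δx = v₀Δt + ½aΔt²; chain segment to segment.
0–2 s: v starts 8 cm/s; Δx = 8·2 + ½·9·2² = 34 cm; v ends 26 cm/s.
2–3 s: v starts 26 cm/s; Δx = 26·1 + ½·12·1² = 32 cm; v ends 38 cm/s.
3–7 s: v starts 38 cm/s; Δx = 38·4 + ½·-2·4² = 136 cm; v ends 30 cm/s.
x(7) = 3 + Σ Δx = 205 cm.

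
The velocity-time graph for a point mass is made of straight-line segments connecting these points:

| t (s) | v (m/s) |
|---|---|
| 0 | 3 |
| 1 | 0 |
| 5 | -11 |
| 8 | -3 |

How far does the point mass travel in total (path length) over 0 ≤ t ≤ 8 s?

Distance (not displacement) is the total path length: add the absolute areas under v-t.
0–1 s: |½(3 + 0)(1)| = 1.5 m
1–5 s: |½(0 + -11)(4)| = 22 m
5–8 s: |½(-11 + -3)(3)| = 21 m
Total distance = 44.5 m

44.5 m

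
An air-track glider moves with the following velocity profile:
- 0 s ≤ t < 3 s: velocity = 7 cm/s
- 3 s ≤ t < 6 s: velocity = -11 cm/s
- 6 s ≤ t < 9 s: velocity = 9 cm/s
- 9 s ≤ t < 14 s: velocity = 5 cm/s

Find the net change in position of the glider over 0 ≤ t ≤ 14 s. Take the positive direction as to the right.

Net displacement equals the area under the velocity-time graph (areas below the axis count negative).
0–3 s: 7 × 3 = 21 cm
3–6 s: -11 × 3 = -33 cm
6–9 s: 9 × 3 = 27 cm
9–14 s: 5 × 5 = 25 cm
Net displacement = 40 cm

40 cm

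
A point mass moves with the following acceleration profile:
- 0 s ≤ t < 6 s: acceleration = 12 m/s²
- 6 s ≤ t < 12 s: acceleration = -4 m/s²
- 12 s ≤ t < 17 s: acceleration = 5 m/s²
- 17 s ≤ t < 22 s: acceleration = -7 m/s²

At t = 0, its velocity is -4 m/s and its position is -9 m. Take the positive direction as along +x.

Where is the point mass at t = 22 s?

1059 m

On each constant-a segment, Δv = aΔt and Δx = v₀Δt + ½aΔt²; chain segment to segment.
0–6 s: v starts -4 m/s; Δx = -4·6 + ½·12·6² = 192 m; v ends 68 m/s.
6–12 s: v starts 68 m/s; Δx = 68·6 + ½·-4·6² = 336 m; v ends 44 m/s.
12–17 s: v starts 44 m/s; Δx = 44·5 + ½·5·5² = 282.5 m; v ends 69 m/s.
17–22 s: v starts 69 m/s; Δx = 69·5 + ½·-7·5² = 257.5 m; v ends 34 m/s.
x(22) = -9 + Σ Δx = 1059 m.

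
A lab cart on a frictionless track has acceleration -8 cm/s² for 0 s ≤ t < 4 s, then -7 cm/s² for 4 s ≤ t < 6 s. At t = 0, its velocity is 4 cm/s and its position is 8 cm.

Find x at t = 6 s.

On each constant-a segment, Δv = aΔt and Δx = v₀Δt + ½aΔt²; chain segment to segment.
0–4 s: v starts 4 cm/s; Δx = 4·4 + ½·-8·4² = -48 cm; v ends -28 cm/s.
4–6 s: v starts -28 cm/s; Δx = -28·2 + ½·-7·2² = -70 cm; v ends -42 cm/s.
x(6) = 8 + Σ Δx = -110 cm.

-110 cm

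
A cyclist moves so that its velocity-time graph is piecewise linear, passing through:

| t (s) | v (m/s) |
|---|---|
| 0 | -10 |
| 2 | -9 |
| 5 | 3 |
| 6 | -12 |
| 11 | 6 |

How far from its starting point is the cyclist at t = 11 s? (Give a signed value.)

Displacement is the signed area under the v-t curve.
0–2 s: ½(-10 + -9)(2) = -19 m
2–5 s: ½(-9 + 3)(3) = -9 m
5–6 s: ½(3 + -12)(1) = -4.5 m
6–11 s: ½(-12 + 6)(5) = -15 m
Net displacement = -47.5 m

-47.5 m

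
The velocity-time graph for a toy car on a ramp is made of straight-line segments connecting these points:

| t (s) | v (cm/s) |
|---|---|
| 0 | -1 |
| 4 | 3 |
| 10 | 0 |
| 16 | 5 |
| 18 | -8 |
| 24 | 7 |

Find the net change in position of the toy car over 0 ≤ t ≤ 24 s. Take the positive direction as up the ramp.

22 cm

Displacement is the signed area under the v-t curve.
0–4 s: ½(-1 + 3)(4) = 4 cm
4–10 s: ½(3 + 0)(6) = 9 cm
10–16 s: ½(0 + 5)(6) = 15 cm
16–18 s: ½(5 + -8)(2) = -3 cm
18–24 s: ½(-8 + 7)(6) = -3 cm
Net displacement = 22 cm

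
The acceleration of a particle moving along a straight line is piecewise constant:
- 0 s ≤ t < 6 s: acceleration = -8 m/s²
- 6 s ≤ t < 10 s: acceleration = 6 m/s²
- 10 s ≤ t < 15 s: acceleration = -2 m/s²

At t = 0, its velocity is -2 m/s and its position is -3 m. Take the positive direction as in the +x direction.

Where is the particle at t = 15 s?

On each constant-a segment, Δv = aΔt and Δx = v₀Δt + ½aΔt²; chain segment to segment.
0–6 s: v starts -2 m/s; Δx = -2·6 + ½·-8·6² = -156 m; v ends -50 m/s.
6–10 s: v starts -50 m/s; Δx = -50·4 + ½·6·4² = -152 m; v ends -26 m/s.
10–15 s: v starts -26 m/s; Δx = -26·5 + ½·-2·5² = -155 m; v ends -36 m/s.
x(15) = -3 + Σ Δx = -466 m.

-466 m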